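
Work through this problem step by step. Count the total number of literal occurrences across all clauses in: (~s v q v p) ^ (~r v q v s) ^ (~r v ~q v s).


Counting literals in each clause:
Clause 1: 3 literal(s)
Clause 2: 3 literal(s)
Clause 3: 3 literal(s)
Total = 9

9


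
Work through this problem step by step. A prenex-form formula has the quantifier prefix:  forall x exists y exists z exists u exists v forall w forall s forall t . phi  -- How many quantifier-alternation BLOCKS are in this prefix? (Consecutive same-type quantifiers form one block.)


Quantifier-type sequence: A E E E E A A A  (A=forall, E=exists)
Group into maximal same-type runs:
  Ax1 | Ex4 | Ax3
Number of blocks = 3

3


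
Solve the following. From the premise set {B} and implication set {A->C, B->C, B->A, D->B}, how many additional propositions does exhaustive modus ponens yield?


Initial facts: {B}
Apply modus ponens to closure:
  B and B->C  =>  C
  B and B->A  =>  A
Final known: {A, B, C}
New propositions: {A, C}
Count = 2

2


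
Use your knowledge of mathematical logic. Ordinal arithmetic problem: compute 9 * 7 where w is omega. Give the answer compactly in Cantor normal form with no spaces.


Compute 9 * 7.
Ordinal * is associative and left-distributive over +, but NOT commutative; for finite n>1, n*w = w but w*n stays w*n.
Both finite; ordinal * agrees with natural *: 9 * 7 = 63.
Result = 63

63


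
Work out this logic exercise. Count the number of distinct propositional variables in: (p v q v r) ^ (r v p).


Identify each variable that appears in the formula.
Variables found: p, q, r
Count = 3

3


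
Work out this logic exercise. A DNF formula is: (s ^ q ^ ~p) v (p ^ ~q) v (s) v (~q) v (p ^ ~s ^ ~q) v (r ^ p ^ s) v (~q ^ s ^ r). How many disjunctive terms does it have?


A DNF formula is a disjunction of terms (conjunctions).
Terms are separated by v.
Counting the disjuncts: 7 terms.

7


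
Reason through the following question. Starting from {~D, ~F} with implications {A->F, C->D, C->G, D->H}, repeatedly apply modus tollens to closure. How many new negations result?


Initial negated facts: {~D, ~F}
Apply modus tollens to closure:
  ~F and A->F  =>  ~A
  ~D and C->D  =>  ~C
Final negated: {~A, ~C, ~D, ~F}
New negations: {~A, ~C}
Count = 2

2


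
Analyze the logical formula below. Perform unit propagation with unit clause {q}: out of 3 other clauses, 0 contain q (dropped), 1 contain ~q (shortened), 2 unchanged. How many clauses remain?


Satisfied (removed): 0
Shortened (remain): 1
Unchanged (remain): 2
Remaining = 1 + 2 = 3

3


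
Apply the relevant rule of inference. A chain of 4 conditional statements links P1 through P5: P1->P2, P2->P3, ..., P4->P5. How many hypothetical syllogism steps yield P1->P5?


With 4 implications in a chain connecting 5 propositions:
P1->P2, P2->P3, ..., P4->P5
Steps needed = (number of implications) - 1 = 4 - 1 = 3

3


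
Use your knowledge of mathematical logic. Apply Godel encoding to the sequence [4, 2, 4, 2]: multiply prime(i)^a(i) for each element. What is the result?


Encode each element as an exponent of the corresponding prime:
  2^4 = 16
  3^2 = 9
  5^4 = 625
  7^2 = 49
Product = 16 * 9 * 625 * 49 = 4410000

4410000


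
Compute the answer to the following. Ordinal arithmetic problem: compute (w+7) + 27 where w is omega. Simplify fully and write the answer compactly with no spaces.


Compute (w+7) + 27.
Ordinal + is associative but NOT commutative; for finite n>0, n + w = w but w + n stays w+n.
By associativity: (w+7) + 27 = w + (7+27) = w+34.
Result = w+34

w+34


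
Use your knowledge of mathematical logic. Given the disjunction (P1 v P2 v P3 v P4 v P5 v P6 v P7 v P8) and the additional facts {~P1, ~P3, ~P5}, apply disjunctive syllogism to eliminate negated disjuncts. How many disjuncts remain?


Original disjuncts (8): P1, P2, P3, P4, P5, P6, P7, P8
Negated (eliminate): ~P1, ~P3, ~P5
Remaining disjuncts: P2, P4, P6, P7, P8
Count = 8 - 3 = 5

5


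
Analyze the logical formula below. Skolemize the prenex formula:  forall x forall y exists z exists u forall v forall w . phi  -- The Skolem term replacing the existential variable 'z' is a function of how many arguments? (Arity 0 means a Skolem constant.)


Quantifier prefix: forall x forall y exists z exists u forall v forall w
'z' is existentially quantified at position 3.
Universal variables preceding it: x, y
Skolem function arity = 2

2


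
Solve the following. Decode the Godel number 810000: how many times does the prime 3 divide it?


Factorize 810000 by dividing by 3 repeatedly.
Division steps: 3 divides 810000 exactly 4 time(s).
Exponent of 3 = 4

4


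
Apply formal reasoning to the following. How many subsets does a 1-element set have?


The power set of a set with n elements has 2^n elements.
|P(S)| = 2^1 = 2

2


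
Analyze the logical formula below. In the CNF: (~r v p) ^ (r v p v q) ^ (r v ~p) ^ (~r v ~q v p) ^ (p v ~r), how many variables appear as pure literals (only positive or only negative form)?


Check each variable for pure literal status:
p: mixed (not pure)
q: mixed (not pure)
r: mixed (not pure)
Pure literal count = 0

0


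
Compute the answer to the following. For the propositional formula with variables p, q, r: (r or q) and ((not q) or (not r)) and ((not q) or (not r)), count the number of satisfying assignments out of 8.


Evaluate all 8 assignments for p, q, r:
p=0, q=0, r=0: 0
p=0, q=0, r=1: 1
p=0, q=1, r=0: 1
p=0, q=1, r=1: 0
p=1, q=0, r=0: 0
p=1, q=0, r=1: 1
p=1, q=1, r=0: 1
p=1, q=1, r=1: 0
Satisfying count = 4

4


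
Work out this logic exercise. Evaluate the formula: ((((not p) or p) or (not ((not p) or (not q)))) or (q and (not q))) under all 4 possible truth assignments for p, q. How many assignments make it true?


Check all 4 assignments:
p=0, q=0: 1
p=0, q=1: 1
p=1, q=0: 1
p=1, q=1: 1
Count of True = 4

4


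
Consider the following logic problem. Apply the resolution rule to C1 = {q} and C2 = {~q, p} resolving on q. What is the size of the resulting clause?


Remove q from C1 and ~q from C2.
C1 remainder: {}
C2 remainder: {p}
Union (resolvent): {p}
Resolvent has 1 literal(s).

1


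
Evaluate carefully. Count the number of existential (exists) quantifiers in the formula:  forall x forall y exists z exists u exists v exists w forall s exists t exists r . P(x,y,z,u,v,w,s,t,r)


Quantifier prefix: forall x forall y exists z exists u exists v exists w forall s exists t exists r
Mark each quantifier type:
  U U E E E E U E E
Universal count = 3, Existential count = 6
Asked for existential (exists) quantifiers: 6

6


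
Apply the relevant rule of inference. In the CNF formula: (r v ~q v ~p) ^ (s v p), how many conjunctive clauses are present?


A CNF formula is a conjunction of clauses.
Clauses are separated by ^.
Counting the conjuncts: 2 clauses.

2


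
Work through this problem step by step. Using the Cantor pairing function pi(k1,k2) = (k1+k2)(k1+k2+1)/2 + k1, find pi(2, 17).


k1 + k2 = 19
(k1+k2)(k1+k2+1)/2 = 19 * 20 / 2 = 190
pi = 190 + 2 = 192

192


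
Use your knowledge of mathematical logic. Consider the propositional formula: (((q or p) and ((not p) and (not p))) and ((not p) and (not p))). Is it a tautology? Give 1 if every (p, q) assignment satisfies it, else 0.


Check all 4 assignments:
p=0, q=0: 0
p=0, q=1: 1
p=1, q=0: 0
p=1, q=1: 0
Satisfying count = 1/4.
Tautology iff count = 4: no.

0


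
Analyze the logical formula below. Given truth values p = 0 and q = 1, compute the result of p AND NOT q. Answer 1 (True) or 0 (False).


p = 0, q = 1
Operation: p AND NOT q
Evaluate: 0 AND NOT 1 = 0

0


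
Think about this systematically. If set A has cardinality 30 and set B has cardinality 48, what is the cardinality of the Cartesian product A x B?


The Cartesian product A x B contains all ordered pairs (a, b).
|A x B| = |A| * |B| = 30 * 48 = 1440

1440


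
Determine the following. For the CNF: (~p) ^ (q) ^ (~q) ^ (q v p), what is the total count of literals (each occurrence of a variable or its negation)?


Counting literals in each clause:
Clause 1: 1 literal(s)
Clause 2: 1 literal(s)
Clause 3: 1 literal(s)
Clause 4: 2 literal(s)
Total = 5

5


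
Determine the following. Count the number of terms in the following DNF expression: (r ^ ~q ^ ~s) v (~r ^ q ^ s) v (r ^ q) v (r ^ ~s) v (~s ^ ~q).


A DNF formula is a disjunction of terms (conjunctions).
Terms are separated by v.
Counting the disjuncts: 5 terms.

5


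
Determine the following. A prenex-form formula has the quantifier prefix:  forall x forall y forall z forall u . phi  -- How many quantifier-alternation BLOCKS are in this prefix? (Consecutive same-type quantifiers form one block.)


Quantifier-type sequence: A A A A  (A=forall, E=exists)
Group into maximal same-type runs:
  Ax4
Number of blocks = 1

1


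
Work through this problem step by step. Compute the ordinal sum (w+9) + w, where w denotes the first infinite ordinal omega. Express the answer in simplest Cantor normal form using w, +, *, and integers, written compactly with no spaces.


Compute (w+9) + w.
Ordinal + is associative but NOT commutative; for finite n>0, n + w = w but w + n stays w+n.
(w+9) + w = w + (9+w) = w + w = w*2 (the finite tail 9 is absorbed by the right w).
Result = w*2

w*2


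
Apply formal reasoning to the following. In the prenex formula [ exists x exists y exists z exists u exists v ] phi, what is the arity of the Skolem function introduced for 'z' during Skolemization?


Quantifier prefix: exists x exists y exists z exists u exists v
'z' is existentially quantified at position 3.
No universal quantifiers precede it.
Skolem function arity = 0 (a Skolem constant)

0


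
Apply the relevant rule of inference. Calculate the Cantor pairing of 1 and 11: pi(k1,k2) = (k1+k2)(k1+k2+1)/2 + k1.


k1 + k2 = 12
(k1+k2)(k1+k2+1)/2 = 12 * 13 / 2 = 78
pi = 78 + 1 = 79

79


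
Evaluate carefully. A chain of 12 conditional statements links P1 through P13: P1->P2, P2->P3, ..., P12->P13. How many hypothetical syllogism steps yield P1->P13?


With 12 implications in a chain connecting 13 propositions:
P1->P2, P2->P3, ..., P12->P13
Steps needed = (number of implications) - 1 = 12 - 1 = 11

11


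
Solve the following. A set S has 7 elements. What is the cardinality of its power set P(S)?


The power set of a set with n elements has 2^n elements.
|P(S)| = 2^7 = 128

128


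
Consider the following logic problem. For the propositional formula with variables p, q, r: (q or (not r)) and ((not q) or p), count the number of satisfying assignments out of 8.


Evaluate all 8 assignments for p, q, r:
p=0, q=0, r=0: 1
p=0, q=0, r=1: 0
p=0, q=1, r=0: 0
p=0, q=1, r=1: 0
p=1, q=0, r=0: 1
p=1, q=0, r=1: 0
p=1, q=1, r=0: 1
p=1, q=1, r=1: 1
Satisfying count = 4

4


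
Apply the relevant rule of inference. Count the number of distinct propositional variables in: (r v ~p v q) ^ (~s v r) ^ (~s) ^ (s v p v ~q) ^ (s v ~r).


Identify each variable that appears in the formula.
Variables found: p, q, r, s
Count = 4

4


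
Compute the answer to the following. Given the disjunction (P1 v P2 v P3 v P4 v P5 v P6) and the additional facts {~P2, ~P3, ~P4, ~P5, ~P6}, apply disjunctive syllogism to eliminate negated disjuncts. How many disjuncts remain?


Original disjuncts (6): P1, P2, P3, P4, P5, P6
Negated (eliminate): ~P2, ~P3, ~P4, ~P5, ~P6
Remaining disjuncts: P1
Count = 6 - 5 = 1

1


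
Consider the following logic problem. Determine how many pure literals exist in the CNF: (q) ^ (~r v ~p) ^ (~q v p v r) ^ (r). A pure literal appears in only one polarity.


Check each variable for pure literal status:
p: mixed (not pure)
q: mixed (not pure)
r: mixed (not pure)
Pure literal count = 0

0


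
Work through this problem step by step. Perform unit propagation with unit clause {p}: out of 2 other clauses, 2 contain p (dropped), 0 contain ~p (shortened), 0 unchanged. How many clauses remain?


Satisfied (removed): 2
Shortened (remain): 0
Unchanged (remain): 0
Remaining = 0 + 0 = 0

0


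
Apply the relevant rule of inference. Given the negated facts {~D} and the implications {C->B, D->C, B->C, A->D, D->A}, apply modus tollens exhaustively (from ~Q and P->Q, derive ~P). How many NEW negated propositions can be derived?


Initial negated facts: {~D}
Apply modus tollens to closure:
  ~D and A->D  =>  ~A
Final negated: {~A, ~D}
New negations: {~A}
Count = 1

1


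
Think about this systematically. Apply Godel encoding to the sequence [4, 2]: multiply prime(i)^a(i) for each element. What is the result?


Encode each element as an exponent of the corresponding prime:
  2^4 = 16
  3^2 = 9
Product = 16 * 9 = 144

144


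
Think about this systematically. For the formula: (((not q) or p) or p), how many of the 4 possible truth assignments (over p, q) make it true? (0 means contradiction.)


Check all 4 assignments:
p=0, q=0: 1
p=0, q=1: 0
p=1, q=0: 1
p=1, q=1: 1
Count of True = 3

3


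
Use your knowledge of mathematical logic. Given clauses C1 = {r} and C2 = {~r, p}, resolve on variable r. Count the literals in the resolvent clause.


Remove r from C1 and ~r from C2.
C1 remainder: {}
C2 remainder: {p}
Union (resolvent): {p}
Resolvent has 1 literal(s).

1


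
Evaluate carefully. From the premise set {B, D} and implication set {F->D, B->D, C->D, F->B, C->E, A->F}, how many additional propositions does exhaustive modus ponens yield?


Initial facts: {B, D}
Apply modus ponens to closure:
  (no implication fires)
Final known: {B, D}
New propositions: {(none)}
Count = 0

0


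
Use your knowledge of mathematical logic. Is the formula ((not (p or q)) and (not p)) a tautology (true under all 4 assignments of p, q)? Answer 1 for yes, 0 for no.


Check all 4 assignments:
p=0, q=0: 1
p=0, q=1: 0
p=1, q=0: 0
p=1, q=1: 0
Satisfying count = 1/4.
Tautology iff count = 4: no.

0


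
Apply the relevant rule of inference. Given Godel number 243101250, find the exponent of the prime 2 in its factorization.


Factorize 243101250 by dividing by 2 repeatedly.
Division steps: 2 divides 243101250 exactly 1 time(s).
Exponent of 2 = 1

1


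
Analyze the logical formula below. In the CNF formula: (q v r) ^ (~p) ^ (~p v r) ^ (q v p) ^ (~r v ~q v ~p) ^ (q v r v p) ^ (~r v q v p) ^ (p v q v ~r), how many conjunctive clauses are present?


A CNF formula is a conjunction of clauses.
Clauses are separated by ^.
Counting the conjuncts: 8 clauses.

8


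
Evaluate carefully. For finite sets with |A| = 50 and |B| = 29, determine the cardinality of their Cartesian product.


The Cartesian product A x B contains all ordered pairs (a, b).
|A x B| = |A| * |B| = 50 * 29 = 1450

1450


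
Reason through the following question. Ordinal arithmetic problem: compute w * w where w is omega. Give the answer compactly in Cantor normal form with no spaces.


Compute w * w.
Ordinal * is associative and left-distributive over +, but NOT commutative; for finite n>1, n*w = w but w*n stays w*n.
w * w = w^2 by definition.
Result = w^2

w^2


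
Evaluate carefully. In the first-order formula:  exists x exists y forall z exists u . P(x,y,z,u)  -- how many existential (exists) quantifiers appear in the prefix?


Quantifier prefix: exists x exists y forall z exists u
Mark each quantifier type:
  E E U E
Universal count = 1, Existential count = 3
Asked for existential (exists) quantifiers: 3

3


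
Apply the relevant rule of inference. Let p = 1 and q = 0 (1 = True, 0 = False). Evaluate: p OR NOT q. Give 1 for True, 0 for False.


p = 1, q = 0
Operation: p OR NOT q
Evaluate: 1 OR NOT 0 = 1

1


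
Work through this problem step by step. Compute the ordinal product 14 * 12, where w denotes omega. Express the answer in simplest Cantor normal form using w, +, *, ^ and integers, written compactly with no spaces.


Compute 14 * 12.
Ordinal * is associative and left-distributive over +, but NOT commutative; for finite n>1, n*w = w but w*n stays w*n.
Both finite; ordinal * agrees with natural *: 14 * 12 = 168.
Result = 168

168


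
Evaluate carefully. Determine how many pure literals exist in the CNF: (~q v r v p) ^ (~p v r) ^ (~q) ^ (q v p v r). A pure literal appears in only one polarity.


Check each variable for pure literal status:
p: mixed (not pure)
q: mixed (not pure)
r: pure positive
Pure literal count = 1

1


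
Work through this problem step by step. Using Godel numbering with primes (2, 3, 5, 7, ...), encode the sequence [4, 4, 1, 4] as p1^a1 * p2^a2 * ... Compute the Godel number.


Encode each element as an exponent of the corresponding prime:
  2^4 = 16
  3^4 = 81
  5^1 = 5
  7^4 = 2401
Product = 16 * 81 * 5 * 2401 = 15558480

15558480


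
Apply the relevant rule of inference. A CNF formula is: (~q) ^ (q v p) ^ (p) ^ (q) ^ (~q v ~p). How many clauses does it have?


A CNF formula is a conjunction of clauses.
Clauses are separated by ^.
Counting the conjuncts: 5 clauses.

5


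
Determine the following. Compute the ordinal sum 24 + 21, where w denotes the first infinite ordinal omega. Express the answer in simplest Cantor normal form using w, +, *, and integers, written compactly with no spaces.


Compute 24 + 21.
Ordinal + is associative but NOT commutative; for finite n>0, n + w = w but w + n stays w+n.
Both operands finite; ordinal + agrees with natural +: 24 + 21 = 45.
Result = 45

45


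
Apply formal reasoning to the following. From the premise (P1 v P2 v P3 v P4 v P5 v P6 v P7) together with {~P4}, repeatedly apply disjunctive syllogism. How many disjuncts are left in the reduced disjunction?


Original disjuncts (7): P1, P2, P3, P4, P5, P6, P7
Negated (eliminate): ~P4
Remaining disjuncts: P1, P2, P3, P5, P6, P7
Count = 7 - 1 = 6

6


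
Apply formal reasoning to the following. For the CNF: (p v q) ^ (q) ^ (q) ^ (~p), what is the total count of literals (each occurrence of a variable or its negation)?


Counting literals in each clause:
Clause 1: 2 literal(s)
Clause 2: 1 literal(s)
Clause 3: 1 literal(s)
Clause 4: 1 literal(s)
Total = 5

5


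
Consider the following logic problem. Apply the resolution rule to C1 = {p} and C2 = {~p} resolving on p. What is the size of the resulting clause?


Remove p from C1 and ~p from C2.
C1 remainder: {}
C2 remainder: {}
Union (resolvent): {} (empty clause)
Resolvent has 0 literal(s).

0


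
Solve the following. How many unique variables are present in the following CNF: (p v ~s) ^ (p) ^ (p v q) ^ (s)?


Identify each variable that appears in the formula.
Variables found: p, q, s
Count = 3

3


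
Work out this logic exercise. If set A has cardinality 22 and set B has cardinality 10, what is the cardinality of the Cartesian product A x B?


The Cartesian product A x B contains all ordered pairs (a, b).
|A x B| = |A| * |B| = 22 * 10 = 220

220


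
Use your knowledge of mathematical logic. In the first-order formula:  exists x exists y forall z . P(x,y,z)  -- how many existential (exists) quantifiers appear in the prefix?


Quantifier prefix: exists x exists y forall z
Mark each quantifier type:
  E E U
Universal count = 1, Existential count = 2
Asked for existential (exists) quantifiers: 2

2


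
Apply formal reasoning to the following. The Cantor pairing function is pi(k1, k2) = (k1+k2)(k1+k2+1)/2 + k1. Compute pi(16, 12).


k1 + k2 = 28
(k1+k2)(k1+k2+1)/2 = 28 * 29 / 2 = 406
pi = 406 + 16 = 422

422


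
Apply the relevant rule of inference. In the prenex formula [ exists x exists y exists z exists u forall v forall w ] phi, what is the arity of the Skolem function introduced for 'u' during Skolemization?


Quantifier prefix: exists x exists y exists z exists u forall v forall w
'u' is existentially quantified at position 4.
No universal quantifiers precede it.
Skolem function arity = 0 (a Skolem constant)

0


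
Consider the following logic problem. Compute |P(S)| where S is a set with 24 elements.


The power set of a set with n elements has 2^n elements.
|P(S)| = 2^24 = 16777216

16777216


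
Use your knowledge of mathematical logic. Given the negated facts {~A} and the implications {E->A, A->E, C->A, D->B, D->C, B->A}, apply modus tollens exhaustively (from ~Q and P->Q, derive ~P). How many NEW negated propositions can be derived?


Initial negated facts: {~A}
Apply modus tollens to closure:
  ~A and E->A  =>  ~E
  ~A and C->A  =>  ~C
  ~C and D->C  =>  ~D
  ~A and B->A  =>  ~B
Final negated: {~A, ~B, ~C, ~D, ~E}
New negations: {~B, ~C, ~D, ~E}
Count = 4

4


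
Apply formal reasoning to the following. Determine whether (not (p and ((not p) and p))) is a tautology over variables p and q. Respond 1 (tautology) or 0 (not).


Check all 4 assignments:
p=0, q=0: 1
p=0, q=1: 1
p=1, q=0: 1
p=1, q=1: 1
Satisfying count = 4/4.
Tautology iff count = 4: yes.

1


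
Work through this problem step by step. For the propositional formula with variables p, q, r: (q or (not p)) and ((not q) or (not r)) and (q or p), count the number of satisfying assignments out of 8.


Evaluate all 8 assignments for p, q, r:
p=0, q=0, r=0: 0
p=0, q=0, r=1: 0
p=0, q=1, r=0: 1
p=0, q=1, r=1: 0
p=1, q=0, r=0: 0
p=1, q=0, r=1: 0
p=1, q=1, r=0: 1
p=1, q=1, r=1: 0
Satisfying count = 2

2


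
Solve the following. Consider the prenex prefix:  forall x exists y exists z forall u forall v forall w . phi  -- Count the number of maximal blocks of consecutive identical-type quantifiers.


Quantifier-type sequence: A E E A A A  (A=forall, E=exists)
Group into maximal same-type runs:
  Ax1 | Ex2 | Ax3
Number of blocks = 3

3


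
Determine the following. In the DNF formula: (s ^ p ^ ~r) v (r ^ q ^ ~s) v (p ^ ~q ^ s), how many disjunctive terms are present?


A DNF formula is a disjunction of terms (conjunctions).
Terms are separated by v.
Counting the disjuncts: 3 terms.

3


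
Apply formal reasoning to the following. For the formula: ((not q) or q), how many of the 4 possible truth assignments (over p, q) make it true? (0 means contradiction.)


Check all 4 assignments:
p=0, q=0: 1
p=0, q=1: 1
p=1, q=0: 1
p=1, q=1: 1
Count of True = 4

4


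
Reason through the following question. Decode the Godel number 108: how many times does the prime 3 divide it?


Factorize 108 by dividing by 3 repeatedly.
Division steps: 3 divides 108 exactly 3 time(s).
Exponent of 3 = 3

3


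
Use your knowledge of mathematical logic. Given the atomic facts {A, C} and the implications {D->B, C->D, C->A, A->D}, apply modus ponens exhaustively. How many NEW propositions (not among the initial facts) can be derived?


Initial facts: {A, C}
Apply modus ponens to closure:
  C and C->D  =>  D
  D and D->B  =>  B
Final known: {A, B, C, D}
New propositions: {B, D}
Count = 2

2


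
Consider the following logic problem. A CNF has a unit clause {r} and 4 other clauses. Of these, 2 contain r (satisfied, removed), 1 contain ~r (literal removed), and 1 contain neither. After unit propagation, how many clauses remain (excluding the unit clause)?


Satisfied (removed): 2
Shortened (remain): 1
Unchanged (remain): 1
Remaining = 1 + 1 = 2

2


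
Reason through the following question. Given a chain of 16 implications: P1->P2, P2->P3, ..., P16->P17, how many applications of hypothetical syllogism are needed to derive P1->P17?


With 16 implications in a chain connecting 17 propositions:
P1->P2, P2->P3, ..., P16->P17
Steps needed = (number of implications) - 1 = 16 - 1 = 15

15


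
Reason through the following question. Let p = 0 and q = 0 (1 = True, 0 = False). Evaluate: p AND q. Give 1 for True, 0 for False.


p = 0, q = 0
Operation: p AND q
Evaluate: 0 AND 0 = 0

0


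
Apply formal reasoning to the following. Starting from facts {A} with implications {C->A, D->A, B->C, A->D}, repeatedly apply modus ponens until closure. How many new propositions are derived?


Initial facts: {A}
Apply modus ponens to closure:
  A and A->D  =>  D
Final known: {A, D}
New propositions: {D}
Count = 1

1


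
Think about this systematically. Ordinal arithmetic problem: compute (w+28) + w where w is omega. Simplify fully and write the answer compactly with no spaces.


Compute (w+28) + w.
Ordinal + is associative but NOT commutative; for finite n>0, n + w = w but w + n stays w+n.
(w+28) + w = w + (28+w) = w + w = w*2 (the finite tail 28 is absorbed by the right w).
Result = w*2

w*2


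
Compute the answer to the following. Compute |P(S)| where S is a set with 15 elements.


The power set of a set with n elements has 2^n elements.
|P(S)| = 2^15 = 32768

32768


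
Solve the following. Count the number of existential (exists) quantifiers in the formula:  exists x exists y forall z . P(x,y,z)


Quantifier prefix: exists x exists y forall z
Mark each quantifier type:
  E E U
Universal count = 1, Existential count = 2
Asked for existential (exists) quantifiers: 2

2


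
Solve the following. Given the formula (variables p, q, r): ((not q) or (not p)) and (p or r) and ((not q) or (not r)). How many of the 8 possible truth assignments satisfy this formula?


Evaluate all 8 assignments for p, q, r:
p=0, q=0, r=0: 0
p=0, q=0, r=1: 1
p=0, q=1, r=0: 0
p=0, q=1, r=1: 0
p=1, q=0, r=0: 1
p=1, q=0, r=1: 1
p=1, q=1, r=0: 0
p=1, q=1, r=1: 0
Satisfying count = 3

3


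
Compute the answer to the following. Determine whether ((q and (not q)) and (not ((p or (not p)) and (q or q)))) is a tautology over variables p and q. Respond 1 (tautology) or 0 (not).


Check all 4 assignments:
p=0, q=0: 0
p=0, q=1: 0
p=1, q=0: 0
p=1, q=1: 0
Satisfying count = 0/4.
Tautology iff count = 4: no.

0


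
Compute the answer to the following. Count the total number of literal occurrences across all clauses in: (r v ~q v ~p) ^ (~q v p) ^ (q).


Counting literals in each clause:
Clause 1: 3 literal(s)
Clause 2: 2 literal(s)
Clause 3: 1 literal(s)
Total = 6

6


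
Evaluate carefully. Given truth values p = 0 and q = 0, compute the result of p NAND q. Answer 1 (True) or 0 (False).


p = 0, q = 0
Operation: p NAND q
Evaluate: 0 NAND 0 = 1

1


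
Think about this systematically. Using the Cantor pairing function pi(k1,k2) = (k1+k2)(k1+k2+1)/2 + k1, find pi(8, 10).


k1 + k2 = 18
(k1+k2)(k1+k2+1)/2 = 18 * 19 / 2 = 171
pi = 171 + 8 = 179

179


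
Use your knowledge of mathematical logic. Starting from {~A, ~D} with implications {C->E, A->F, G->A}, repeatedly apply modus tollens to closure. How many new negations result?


Initial negated facts: {~A, ~D}
Apply modus tollens to closure:
  ~A and G->A  =>  ~G
Final negated: {~A, ~D, ~G}
New negations: {~G}
Count = 1

1


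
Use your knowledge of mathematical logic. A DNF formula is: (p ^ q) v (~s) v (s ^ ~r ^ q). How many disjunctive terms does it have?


A DNF formula is a disjunction of terms (conjunctions).
Terms are separated by v.
Counting the disjuncts: 3 terms.

3


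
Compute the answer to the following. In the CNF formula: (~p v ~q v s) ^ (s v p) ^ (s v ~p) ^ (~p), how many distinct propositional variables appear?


Identify each variable that appears in the formula.
Variables found: p, q, s
Count = 3

3


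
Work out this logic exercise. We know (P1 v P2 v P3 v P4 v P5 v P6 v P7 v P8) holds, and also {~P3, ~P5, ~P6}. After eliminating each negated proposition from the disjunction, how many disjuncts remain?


Original disjuncts (8): P1, P2, P3, P4, P5, P6, P7, P8
Negated (eliminate): ~P3, ~P5, ~P6
Remaining disjuncts: P1, P2, P4, P7, P8
Count = 8 - 3 = 5

5


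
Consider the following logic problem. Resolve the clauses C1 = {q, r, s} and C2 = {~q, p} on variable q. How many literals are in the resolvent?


Remove q from C1 and ~q from C2.
C1 remainder: {r, s}
C2 remainder: {p}
Union (resolvent): {p, r, s}
Resolvent has 3 literal(s).

3


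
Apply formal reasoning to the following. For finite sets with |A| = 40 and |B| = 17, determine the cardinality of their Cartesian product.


The Cartesian product A x B contains all ordered pairs (a, b).
|A x B| = |A| * |B| = 40 * 17 = 680

680


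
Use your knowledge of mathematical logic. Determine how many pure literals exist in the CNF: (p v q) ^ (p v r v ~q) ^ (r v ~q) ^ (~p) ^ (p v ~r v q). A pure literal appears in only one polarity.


Check each variable for pure literal status:
p: mixed (not pure)
q: mixed (not pure)
r: mixed (not pure)
Pure literal count = 0

0


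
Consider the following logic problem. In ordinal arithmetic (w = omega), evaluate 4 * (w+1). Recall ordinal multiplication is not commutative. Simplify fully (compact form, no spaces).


Compute 4 * (w+1).
Ordinal * is associative and left-distributive over +, but NOT commutative; for finite n>1, n*w = w but w*n stays w*n.
By left-distributivity: 4 * (w+1) = 4*w + 4*1 = w + 4 = w+4.
Result = w+4

w+4


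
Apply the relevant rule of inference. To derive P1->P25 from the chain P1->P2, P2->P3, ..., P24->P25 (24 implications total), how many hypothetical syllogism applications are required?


With 24 implications in a chain connecting 25 propositions:
P1->P2, P2->P3, ..., P24->P25
Steps needed = (number of implications) - 1 = 24 - 1 = 23

23


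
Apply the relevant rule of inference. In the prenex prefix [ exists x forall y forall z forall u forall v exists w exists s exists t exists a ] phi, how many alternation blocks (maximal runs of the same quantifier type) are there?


Quantifier-type sequence: E A A A A E E E E  (A=forall, E=exists)
Group into maximal same-type runs:
  Ex1 | Ax4 | Ex4
Number of blocks = 3

3


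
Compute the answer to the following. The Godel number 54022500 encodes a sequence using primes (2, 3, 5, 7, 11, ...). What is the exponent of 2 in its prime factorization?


Factorize 54022500 by dividing by 2 repeatedly.
Division steps: 2 divides 54022500 exactly 2 time(s).
Exponent of 2 = 2

2


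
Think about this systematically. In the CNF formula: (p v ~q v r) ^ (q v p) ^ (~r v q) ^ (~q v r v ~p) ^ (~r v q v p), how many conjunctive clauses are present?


A CNF formula is a conjunction of clauses.
Clauses are separated by ^.
Counting the conjuncts: 5 clauses.

5


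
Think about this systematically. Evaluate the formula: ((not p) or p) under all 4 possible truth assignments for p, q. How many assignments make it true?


Check all 4 assignments:
p=0, q=0: 1
p=0, q=1: 1
p=1, q=0: 1
p=1, q=1: 1
Count of True = 4

4


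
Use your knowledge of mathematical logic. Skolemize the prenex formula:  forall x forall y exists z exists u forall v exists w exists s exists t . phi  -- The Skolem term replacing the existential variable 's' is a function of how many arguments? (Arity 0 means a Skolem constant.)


Quantifier prefix: forall x forall y exists z exists u forall v exists w exists s exists t
's' is existentially quantified at position 7.
Universal variables preceding it: x, y, v
Skolem function arity = 3

3


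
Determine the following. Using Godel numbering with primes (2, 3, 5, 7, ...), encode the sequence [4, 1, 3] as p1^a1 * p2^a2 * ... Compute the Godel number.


Encode each element as an exponent of the corresponding prime:
  2^4 = 16
  3^1 = 3
  5^3 = 125
Product = 16 * 3 * 125 = 6000

6000


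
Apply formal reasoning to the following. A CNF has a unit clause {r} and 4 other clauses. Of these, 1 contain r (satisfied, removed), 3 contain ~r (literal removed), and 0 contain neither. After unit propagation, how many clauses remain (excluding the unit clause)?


Satisfied (removed): 1
Shortened (remain): 3
Unchanged (remain): 0
Remaining = 3 + 0 = 3

3


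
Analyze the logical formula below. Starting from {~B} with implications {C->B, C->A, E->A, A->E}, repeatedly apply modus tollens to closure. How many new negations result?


Initial negated facts: {~B}
Apply modus tollens to closure:
  ~B and C->B  =>  ~C
Final negated: {~B, ~C}
New negations: {~C}
Count = 1

1


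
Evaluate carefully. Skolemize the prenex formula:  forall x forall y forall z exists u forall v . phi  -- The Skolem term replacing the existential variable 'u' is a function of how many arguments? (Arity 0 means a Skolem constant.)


Quantifier prefix: forall x forall y forall z exists u forall v
'u' is existentially quantified at position 4.
Universal variables preceding it: x, y, z
Skolem function arity = 3

3


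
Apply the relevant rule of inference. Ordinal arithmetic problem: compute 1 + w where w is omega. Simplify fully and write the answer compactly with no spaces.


Compute 1 + w.
Ordinal + is associative but NOT commutative; for finite n>0, n + w = w but w + n stays w+n.
Any finite left addend is absorbed by w on the right: 1 + w = w.
Result = w

w


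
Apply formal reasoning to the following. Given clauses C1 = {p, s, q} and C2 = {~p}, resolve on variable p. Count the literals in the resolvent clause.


Remove p from C1 and ~p from C2.
C1 remainder: {s, q}
C2 remainder: {}
Union (resolvent): {q, s}
Resolvent has 2 literal(s).

2


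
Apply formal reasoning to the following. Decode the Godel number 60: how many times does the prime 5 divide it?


Factorize 60 by dividing by 5 repeatedly.
Division steps: 5 divides 60 exactly 1 time(s).
Exponent of 5 = 1

1


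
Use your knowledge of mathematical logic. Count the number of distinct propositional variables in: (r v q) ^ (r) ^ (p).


Identify each variable that appears in the formula.
Variables found: p, q, r
Count = 3

3


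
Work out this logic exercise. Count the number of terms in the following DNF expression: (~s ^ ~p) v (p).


A DNF formula is a disjunction of terms (conjunctions).
Terms are separated by v.
Counting the disjuncts: 2 terms.

2


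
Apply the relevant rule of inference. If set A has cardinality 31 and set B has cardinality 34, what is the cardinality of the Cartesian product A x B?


The Cartesian product A x B contains all ordered pairs (a, b).
|A x B| = |A| * |B| = 31 * 34 = 1054

1054


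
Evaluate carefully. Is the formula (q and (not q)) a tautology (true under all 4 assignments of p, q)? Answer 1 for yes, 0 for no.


Check all 4 assignments:
p=0, q=0: 0
p=0, q=1: 0
p=1, q=0: 0
p=1, q=1: 0
Satisfying count = 0/4.
Tautology iff count = 4: no.

0


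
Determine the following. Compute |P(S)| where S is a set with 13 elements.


The power set of a set with n elements has 2^n elements.
|P(S)| = 2^13 = 8192

8192


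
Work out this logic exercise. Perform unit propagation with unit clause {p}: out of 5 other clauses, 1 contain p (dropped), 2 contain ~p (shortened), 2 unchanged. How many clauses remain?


Satisfied (removed): 1
Shortened (remain): 2
Unchanged (remain): 2
Remaining = 2 + 2 = 4

4


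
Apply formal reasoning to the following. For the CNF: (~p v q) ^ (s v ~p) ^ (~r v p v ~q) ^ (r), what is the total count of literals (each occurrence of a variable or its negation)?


Counting literals in each clause:
Clause 1: 2 literal(s)
Clause 2: 2 literal(s)
Clause 3: 3 literal(s)
Clause 4: 1 literal(s)
Total = 8

8


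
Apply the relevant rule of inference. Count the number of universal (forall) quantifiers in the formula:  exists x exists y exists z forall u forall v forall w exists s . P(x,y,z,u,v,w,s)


Quantifier prefix: exists x exists y exists z forall u forall v forall w exists s
Mark each quantifier type:
  E E E U U U E
Universal count = 3, Existential count = 4
Asked for universal (forall) quantifiers: 3

3


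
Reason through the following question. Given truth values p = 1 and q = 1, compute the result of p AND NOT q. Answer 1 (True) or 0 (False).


p = 1, q = 1
Operation: p AND NOT q
Evaluate: 1 AND NOT 1 = 0

0


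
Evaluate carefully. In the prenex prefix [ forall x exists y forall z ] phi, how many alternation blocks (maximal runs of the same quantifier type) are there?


Quantifier-type sequence: A E A  (A=forall, E=exists)
Group into maximal same-type runs:
  Ax1 | Ex1 | Ax1
Number of blocks = 3

3


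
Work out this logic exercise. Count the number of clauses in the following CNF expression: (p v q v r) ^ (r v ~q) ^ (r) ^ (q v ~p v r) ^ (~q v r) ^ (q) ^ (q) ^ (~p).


A CNF formula is a conjunction of clauses.
Clauses are separated by ^.
Counting the conjuncts: 8 clauses.

8


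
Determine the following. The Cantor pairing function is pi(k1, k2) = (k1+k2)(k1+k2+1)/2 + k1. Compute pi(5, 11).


k1 + k2 = 16
(k1+k2)(k1+k2+1)/2 = 16 * 17 / 2 = 136
pi = 136 + 5 = 141

141


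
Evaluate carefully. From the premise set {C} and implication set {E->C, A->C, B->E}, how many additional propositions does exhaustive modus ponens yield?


Initial facts: {C}
Apply modus ponens to closure:
  (no implication fires)
Final known: {C}
New propositions: {(none)}
Count = 0

0


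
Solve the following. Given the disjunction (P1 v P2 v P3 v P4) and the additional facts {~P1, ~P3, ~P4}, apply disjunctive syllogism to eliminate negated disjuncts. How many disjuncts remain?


Original disjuncts (4): P1, P2, P3, P4
Negated (eliminate): ~P1, ~P3, ~P4
Remaining disjuncts: P2
Count = 4 - 3 = 1

1


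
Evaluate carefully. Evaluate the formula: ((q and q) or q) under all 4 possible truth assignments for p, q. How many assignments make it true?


Check all 4 assignments:
p=0, q=0: 0
p=0, q=1: 1
p=1, q=0: 0
p=1, q=1: 1
Count of True = 2

2


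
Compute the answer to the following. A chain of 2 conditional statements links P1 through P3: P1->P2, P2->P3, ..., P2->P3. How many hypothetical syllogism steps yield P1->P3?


With 2 implications in a chain connecting 3 propositions:
P1->P2, P2->P3, ..., P2->P3
Steps needed = (number of implications) - 1 = 2 - 1 = 1

1


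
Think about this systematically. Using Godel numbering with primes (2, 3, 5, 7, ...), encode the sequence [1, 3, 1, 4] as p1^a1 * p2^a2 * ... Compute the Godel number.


Encode each element as an exponent of the corresponding prime:
  2^1 = 2
  3^3 = 27
  5^1 = 5
  7^4 = 2401
Product = 2 * 27 * 5 * 2401 = 648270

648270


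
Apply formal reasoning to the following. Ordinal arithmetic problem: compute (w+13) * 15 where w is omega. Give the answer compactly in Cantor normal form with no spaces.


Compute (w+13) * 15.
Ordinal * is associative and left-distributive over +, but NOT commutative; for finite n>1, n*w = w but w*n stays w*n.
(w+13) * 15 = (w+13) repeated 15 times. Each intermediate +13 is absorbed by the following w; only the last survives: w*15+13.
Result = w*15+13

w*15+13


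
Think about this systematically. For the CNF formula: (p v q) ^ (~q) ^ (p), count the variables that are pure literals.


Check each variable for pure literal status:
p: pure positive
q: mixed (not pure)
r: absent (not pure)
Pure literal count = 1

1


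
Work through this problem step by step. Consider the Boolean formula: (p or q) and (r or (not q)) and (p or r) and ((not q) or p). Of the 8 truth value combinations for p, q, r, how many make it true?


Evaluate all 8 assignments for p, q, r:
p=0, q=0, r=0: 0
p=0, q=0, r=1: 0
p=0, q=1, r=0: 0
p=0, q=1, r=1: 0
p=1, q=0, r=0: 1
p=1, q=0, r=1: 1
p=1, q=1, r=0: 0
p=1, q=1, r=1: 1
Satisfying count = 3

3


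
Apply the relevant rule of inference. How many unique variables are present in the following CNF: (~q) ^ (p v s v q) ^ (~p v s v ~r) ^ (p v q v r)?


Identify each variable that appears in the formula.
Variables found: p, q, r, s
Count = 4

4


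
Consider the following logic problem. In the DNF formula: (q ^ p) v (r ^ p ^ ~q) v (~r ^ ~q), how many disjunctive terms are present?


A DNF formula is a disjunction of terms (conjunctions).
Terms are separated by v.
Counting the disjuncts: 3 terms.

3


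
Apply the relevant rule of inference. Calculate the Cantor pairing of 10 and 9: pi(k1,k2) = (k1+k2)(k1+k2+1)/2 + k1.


k1 + k2 = 19
(k1+k2)(k1+k2+1)/2 = 19 * 20 / 2 = 190
pi = 190 + 10 = 200

200


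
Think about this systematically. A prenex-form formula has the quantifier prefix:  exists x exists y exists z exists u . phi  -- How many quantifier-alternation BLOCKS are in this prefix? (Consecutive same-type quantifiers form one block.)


Quantifier-type sequence: E E E E  (A=forall, E=exists)
Group into maximal same-type runs:
  Ex4
Number of blocks = 1

1
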